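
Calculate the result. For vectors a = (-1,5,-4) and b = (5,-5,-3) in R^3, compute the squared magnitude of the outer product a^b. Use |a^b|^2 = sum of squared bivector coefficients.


a wedge b = (a1*b2 - a2*b1)*e12 + (a1*b3 - a3*b1)*e13 + (a2*b3 - a3*b2)*e23
e12 coeff: (-1)*(-5) - 5*5 = 5 - 25 = -20
e13 coeff: (-1)*(-3) - (-4)*5 = 3 - (-20) = 23
e23 coeff: 5*(-3) - (-4)*(-5) = -15 - 20 = -35
|a wedge b|^2 = (-20)^2 + 23^2 + (-35)^2
= 400 + 529 + 1225
= 2154


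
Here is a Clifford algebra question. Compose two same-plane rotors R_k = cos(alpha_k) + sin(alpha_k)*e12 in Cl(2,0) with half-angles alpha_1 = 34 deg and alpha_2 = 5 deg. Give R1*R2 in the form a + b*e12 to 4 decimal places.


Same-plane rotors commute and their half-angles add:
R1*R2 = cos(a1 + a2) + sin(a1 + a2)*e12.
a1 + a2 = 34 + 5 = 39 deg
cos(39 deg) = 0.7771
sin(39 deg) = 0.6293
R1*R2 = 0.7771 + 0.6293*e12


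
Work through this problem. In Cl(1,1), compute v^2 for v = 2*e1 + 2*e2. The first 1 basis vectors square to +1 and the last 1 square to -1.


v^2 = sum of c_i^2 * e_i^2
Positive signature terms (e_i^2 = +1): 2^2 = 4
Negative signature terms (e_j^2 = -1): 2^2 = 4
v^2 = 4 - 4 = 0


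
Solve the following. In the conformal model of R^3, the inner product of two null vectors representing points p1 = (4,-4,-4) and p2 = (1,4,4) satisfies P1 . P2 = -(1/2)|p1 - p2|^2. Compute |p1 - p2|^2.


p1 - p2 = (3, -8, -8)
|p1 - p2|^2 = 3^2 + (-8)^2 + (-8)^2
= 9 + 64 + 64
= 137


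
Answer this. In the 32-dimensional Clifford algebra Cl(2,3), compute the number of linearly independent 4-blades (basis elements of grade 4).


Number of grade-k basis blades in Cl(p,q) with n = p + q is C(n, k).
n = 2 + 3 = 5
C(5, 4) = 5! / (4! * 1!)
= 120 / (24 * 1)
= 5


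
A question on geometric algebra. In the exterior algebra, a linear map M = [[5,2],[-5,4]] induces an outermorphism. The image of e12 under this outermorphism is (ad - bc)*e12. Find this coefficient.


The outermorphism of a linear map f sends e1^e2 to f(e1)^f(e2).
f(e1) = 5*e1 - 5*e2
f(e2) = 2*e1 + 4*e2
f(e1) ^ f(e2) = (5*e1 - 5*e2) ^ (2*e1 + 4*e2)
= 5*4*e12 + (-5)*2*e21
= (20 - (-10))*e12
= 30*e12
Coefficient = 30


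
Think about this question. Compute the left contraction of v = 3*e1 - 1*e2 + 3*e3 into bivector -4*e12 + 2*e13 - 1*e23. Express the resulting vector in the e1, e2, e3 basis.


Left contraction v _| B = <vB>_1 (grade-1 part of the geometric product vB).
Using e1_|e12 = e2, e2_|e12 = -e1, e1_|e13 = e3, e3_|e13 = -e1, e2_|e23 = e3, e3_|e23 = -e2:
e1 coeff: -v2*b12 - v3*b13 = -(-1)*(-4) - (3)*(2) = -10
e2 coeff: v1*b12 - v3*b23 = (3)*(-4) - (3)*(-1) = -9
e3 coeff: v1*b13 + v2*b23 = (3)*(2) + (-1)*(-1) = 7
v _| B = -10*e1 - 9*e2 + 7*e3


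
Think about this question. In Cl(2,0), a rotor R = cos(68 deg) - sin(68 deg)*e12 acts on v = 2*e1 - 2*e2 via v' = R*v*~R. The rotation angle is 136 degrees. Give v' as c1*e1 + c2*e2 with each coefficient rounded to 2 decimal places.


Rotor R = cos(68deg) - sin(68deg)*e12
Rotation angle theta = 2 * 68 = 136 degrees
v' = R*v*~R rotates v by theta.
cos(136deg) = -0.7193, sin(136deg) = 0.6947
v'_1 = 2*cos(136deg) - (-2)*sin(136deg)
= 2*(-0.7193) - (-2)*0.6947
= -0.05
v'_2 = 2*sin(136deg) + (-2)*cos(136deg)
= 2*0.6947 + (-2)*(-0.7193)
= 2.83
v' = -0.05*e1 + 2.83*e2


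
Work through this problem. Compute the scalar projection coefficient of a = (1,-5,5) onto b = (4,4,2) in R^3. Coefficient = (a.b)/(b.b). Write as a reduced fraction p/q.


Projection coefficient = (a . b) / (b . b)
a . b = 1*4 + (-5)*4 + 5*2
= 4 + (-20) + 10 = -6
b . b = 4^2 + 4^2 + 2^2
= 16 + 16 + 4 = 36
Coefficient = -6/36
In lowest terms: -1/6


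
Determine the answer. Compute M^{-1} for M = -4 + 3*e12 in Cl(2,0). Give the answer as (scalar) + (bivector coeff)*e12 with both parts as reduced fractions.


M = -4 + 3*e12, where e12^2 = -1.
Since M commutes with its reverse ~M = a - b*e12, M * ~M = a^2 - b^2*e12^2 = a^2 + b^2.
So M^{-1} = ~M / (a^2 + b^2) = (a - b*e12)/(a^2 + b^2).
a^2 + b^2 = 16 + 9 = 25
Scalar part = -4/25 = -4/25
Bivector coeff = -3/25 = -3/25
M^{-1} = -4/25 - 3/25*e12


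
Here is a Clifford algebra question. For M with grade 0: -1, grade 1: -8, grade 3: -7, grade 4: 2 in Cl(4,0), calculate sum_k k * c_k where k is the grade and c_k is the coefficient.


Grade-weighted sum = sum of grade_k * coefficient_k
0*(-1) = 0
1*(-8) = -8
3*(-7) = -21
4*2 = 8
Total = 0 + (-8) + (-21) + 8 = -21


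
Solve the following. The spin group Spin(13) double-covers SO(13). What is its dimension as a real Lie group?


Spin(n) double-covers SO(n); both have Lie algebra so(n) of dimension n(n-1)/2.
n = 13
n(n-1) = 13 * 12 = 156
dim Spin(13) = 156/2 = 78


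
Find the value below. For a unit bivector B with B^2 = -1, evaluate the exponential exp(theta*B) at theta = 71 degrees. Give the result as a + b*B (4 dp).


For a unit bivector B with B^2 = -1, the exponential series gives
e^(theta*B) = cos(theta) + sin(theta)*B (the GA analogue of Euler's formula).
theta = 71 degrees = 1.239184 rad
cos(71 deg) = 0.3256
sin(71 deg) = 0.9455
exp(theta*B) = 0.3256 + 0.9455*B


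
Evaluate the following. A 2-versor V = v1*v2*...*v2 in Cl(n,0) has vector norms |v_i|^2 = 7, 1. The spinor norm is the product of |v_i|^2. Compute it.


Spinor norm N(V) = |v1|^2 * |v2|^2 * ... * |v2|^2
= 7 * 1
Running product: 7, 7
N(V) = 7


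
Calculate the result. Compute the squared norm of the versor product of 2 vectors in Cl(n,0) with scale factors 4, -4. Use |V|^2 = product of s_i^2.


Each vector v_i has |v_i|^2 = s_i^2
Squared scales: 4^2 = 16, (-4)^2 = 16
|V|^2 = 16 * 16
= 256


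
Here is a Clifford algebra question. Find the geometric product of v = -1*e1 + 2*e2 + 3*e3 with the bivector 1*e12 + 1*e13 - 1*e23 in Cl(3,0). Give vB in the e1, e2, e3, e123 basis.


vB has grade-1 (vector) and grade-3 (trivector) parts: vB = (v _| B) + (v ^ B).
Vector part <vB>_1:
  e1: -v2*b12 - v3*b13 = -(2)*(1) - (3)*(1) = -5
  e2: v1*b12 - v3*b23 = (-1)*(1) - (3)*(-1) = 2
  e3: v1*b13 + v2*b23 = (-1)*(1) + (2)*(-1) = -3
Trivector part <vB>_3:
  e123: v1*b23 - v2*b13 + v3*b12 = (-1)*(-1) - (2)*(1) + (3)*(1) = 2
vB = -5*e1 + 2*e2 - 3*e3 + 2*e123


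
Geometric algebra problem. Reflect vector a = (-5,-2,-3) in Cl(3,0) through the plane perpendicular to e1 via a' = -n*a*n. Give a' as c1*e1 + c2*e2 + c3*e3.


Reflection formula: a' = -n*a*n, with n = e1 (unit vector, n^2 = 1).
For reflection through hyperplane perp to e1:
The component along e1 flips sign, others stay.
a = (-5, -2, -3)
a' = (5, -2, -3)
a' = 5*e1 - 2*e2 - 3*e3


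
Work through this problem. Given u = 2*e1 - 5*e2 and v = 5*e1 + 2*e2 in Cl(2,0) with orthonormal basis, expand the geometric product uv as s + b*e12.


Expand: (2*e1 - 5*e2)(5*e1 + 2*e2)
= 2*5*e1e1 + 2*2*e1e2 + (-5)*5*e2e1 + (-5)*2*e2e2
Using e1^2 = e2^2 = 1, e2e1 = -e1e2:
Scalar part s = 2*5 + (-5)*2 = 10 + (-10) = 0
Bivector part b = 2*2 - (-5)*5 = 4 - (-25) = 29
uv = 0 + 29*e12


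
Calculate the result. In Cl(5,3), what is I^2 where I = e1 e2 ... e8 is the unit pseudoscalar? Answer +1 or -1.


The pseudoscalar I = e1...e_n (product of all n generators) of Cl(p,q) satisfies I^2 = (-1)^(q + n(n-1)/2).
p = 5, q = 3, n = p + q = 8
n(n-1)/2 = 8 * 7 / 2 = 28
Exponent = q + n(n-1)/2 = 3 + 28 = 31
I^2 = (-1)^31 = -1


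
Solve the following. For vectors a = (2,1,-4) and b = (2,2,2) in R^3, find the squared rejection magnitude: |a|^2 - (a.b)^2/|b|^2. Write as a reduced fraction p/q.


|a|^2 = 2^2 + 1^2 + (-4)^2 = 21
|b|^2 = 2^2 + 2^2 + 2^2 = 12
a . b = 2*2 + 1*2 + (-4)*2 = -2
(a.b)^2 = (-2)^2 = 4
|rej|^2 = 21 - 4/12
= (252 - 4)/12
= 248/12
In lowest terms: 62/3


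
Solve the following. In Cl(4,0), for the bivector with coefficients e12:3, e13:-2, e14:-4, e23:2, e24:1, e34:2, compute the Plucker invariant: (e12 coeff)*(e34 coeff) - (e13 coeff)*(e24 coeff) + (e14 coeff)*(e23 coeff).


Plucker relation: af - be + cd
a*f = 3*2 = 6
b*e = (-2)*1 = -2
c*d = (-4)*2 = -8
af - be + cd = 6 - (-2) + (-8)
= 0


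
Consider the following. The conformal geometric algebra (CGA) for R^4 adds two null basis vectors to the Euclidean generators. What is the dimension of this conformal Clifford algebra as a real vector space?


The conformal model of R^4 uses Cl(5,1): the 4 Euclidean generators plus two extra orthogonal generators e+ (e+^2 = +1) and e- (e-^2 = -1), from which the null vectors e0, einf are built.
Number of generators m = 4 + 2 = 6.
dim Cl(p,q) = 2^m = 2^6 = 64


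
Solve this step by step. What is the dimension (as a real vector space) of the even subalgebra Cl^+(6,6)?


Even subalgebra dimension = 2^(n-1)
n = 6 + 6 = 12
2^(12 - 1) = 2^11 = 2048
Verification: sum of C(12,k) for even k = 1 + 66 + 495 + 924 + 495 + 66 + 1 = 2048
Result = 2048


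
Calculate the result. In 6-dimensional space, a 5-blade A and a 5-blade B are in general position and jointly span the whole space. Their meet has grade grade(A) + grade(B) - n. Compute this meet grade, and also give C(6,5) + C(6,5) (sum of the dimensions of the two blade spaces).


Meet grade = grade(A) + grade(B) - n
= 5 + 5 - 6 = 4
C(6,5) = 6
C(6,5) = 6
dim_A + dim_B = 6 + 6 = 12


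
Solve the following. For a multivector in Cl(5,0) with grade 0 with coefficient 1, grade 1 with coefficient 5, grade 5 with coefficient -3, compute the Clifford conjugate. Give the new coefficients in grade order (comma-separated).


Clifford conjugate sign for grade k: (-1)^(k(k+1)/2)
Grade 0: (-1)^(0*1/2) = (-1)^0 = 1, coeff 1 -> 1
Grade 1: (-1)^(1*2/2) = (-1)^1 = -1, coeff 5 -> -5
Grade 5: (-1)^(5*6/2) = (-1)^15 = -1, coeff -3 -> 3
Conjugated coefficients: 1, -5, 3


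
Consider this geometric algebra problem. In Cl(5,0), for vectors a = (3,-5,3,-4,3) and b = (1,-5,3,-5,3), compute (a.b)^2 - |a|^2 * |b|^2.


a . b = 3*1 + (-5)*(-5) + 3*3 + (-4)*(-5) + 3*3
= 3 + 25 + 9 + 20 + 9 = 66
|a|^2 = 3^2 + (-5)^2 + 3^2 + (-4)^2 + 3^2 = 68
|b|^2 = 1^2 + (-5)^2 + 3^2 + (-5)^2 + 3^2 = 69
(a.b)^2 = 66^2 = 4356
|a|^2 * |b|^2 = 68 * 69 = 4692
Result = 4356 - 4692 = -336


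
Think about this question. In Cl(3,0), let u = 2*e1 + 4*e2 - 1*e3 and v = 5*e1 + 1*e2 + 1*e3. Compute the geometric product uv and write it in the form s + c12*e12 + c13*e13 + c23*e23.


In Cl(3,0): e_i^2 = 1, e_ie_j = -e_je_i for i != j.
Scalar part = u . v = 2*5 + 4*1 + (-1)*1
= 10 + 4 + (-1) = 13
e12 coeff = 2*1 - 4*5 = 2 - 20 = -18
e13 coeff = 2*1 - (-1)*5 = 2 - (-5) = 7
e23 coeff = 4*1 - (-1)*1 = 4 - (-1) = 5
uv = 13 - 18*e12 + 7*e13 + 5*e23


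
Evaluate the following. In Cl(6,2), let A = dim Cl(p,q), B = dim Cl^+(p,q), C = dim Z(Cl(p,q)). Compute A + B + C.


n = 6 + 2 = 8
Total dim = 2^8 = 256
Even subalgebra dim = 2^7 = 128
n is even, so center dim = 1
Sum = 256 + 128 + 1 = 385


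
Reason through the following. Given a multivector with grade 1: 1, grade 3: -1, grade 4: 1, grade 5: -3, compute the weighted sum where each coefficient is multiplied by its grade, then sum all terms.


Grade-weighted sum = sum of grade_k * coefficient_k
1*1 = 1
3*(-1) = -3
4*1 = 4
5*(-3) = -15
Total = 1 + (-3) + 4 + (-15) = -13


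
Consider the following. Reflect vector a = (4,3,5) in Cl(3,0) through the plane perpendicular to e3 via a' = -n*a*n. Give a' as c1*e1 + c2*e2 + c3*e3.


Reflection formula: a' = -n*a*n, with n = e3 (unit vector, n^2 = 1).
For reflection through hyperplane perp to e3:
The component along e3 flips sign, others stay.
a = (4, 3, 5)
a' = (4, 3, -5)
a' = 4*e1 + 3*e2 - 5*e3


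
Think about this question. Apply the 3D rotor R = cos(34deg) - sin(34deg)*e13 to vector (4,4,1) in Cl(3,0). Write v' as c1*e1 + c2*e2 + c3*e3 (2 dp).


Rotor R = cos(34deg) - sin(34deg)*e13
Rotation angle theta = 2 * 34 = 68 degrees in the e13 plane (e1 -> e3).
The component perpendicular to the plane (e2) is invariant: v'_2 = v2 = 4.00
cos(68deg) = 0.3746, sin(68deg) = 0.9272
v'_1 = v1*cos(theta) - v3*sin(theta) = 4*0.3746 - 1*0.9272 = 0.57
v'_3 = v1*sin(theta) + v3*cos(theta) = 4*0.9272 + 1*0.3746 = 4.08
v' = 0.57*e1 + 4.00*e2 + 4.08*e3


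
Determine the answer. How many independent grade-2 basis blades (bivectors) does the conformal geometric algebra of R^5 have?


The conformal model of R^5 uses Cl(6,1) with m = 5 + 2 = 7 generators.
Number of grade-2 blades = C(m, 2) = C(7, 2)
= 7*6/2 = 21


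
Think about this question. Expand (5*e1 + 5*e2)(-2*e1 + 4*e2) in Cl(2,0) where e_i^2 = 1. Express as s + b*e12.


Expand: (5*e1 + 5*e2)(-2*e1 + 4*e2)
= 5*(-2)*e1e1 + 5*4*e1e2 + 5*(-2)*e2e1 + 5*4*e2e2
Using e1^2 = e2^2 = 1, e2e1 = -e1e2:
Scalar part s = 5*(-2) + 5*4 = -10 + 20 = 10
Bivector part b = 5*4 - 5*(-2) = 20 - (-10) = 30
uv = 10 + 30*e12


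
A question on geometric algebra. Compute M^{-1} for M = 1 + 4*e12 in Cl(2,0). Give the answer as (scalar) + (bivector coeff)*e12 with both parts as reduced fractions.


M = 1 + 4*e12, where e12^2 = -1.
Since M commutes with its reverse ~M = a - b*e12, M * ~M = a^2 - b^2*e12^2 = a^2 + b^2.
So M^{-1} = ~M / (a^2 + b^2) = (a - b*e12)/(a^2 + b^2).
a^2 + b^2 = 1 + 16 = 17
Scalar part = 1/17 = 1/17
Bivector coeff = -4/17 = -4/17
M^{-1} = 1/17 - 4/17*e12


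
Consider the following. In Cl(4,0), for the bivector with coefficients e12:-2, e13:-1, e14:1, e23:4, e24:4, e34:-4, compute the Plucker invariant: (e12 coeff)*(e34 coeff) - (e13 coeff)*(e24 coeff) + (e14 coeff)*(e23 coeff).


Plucker relation: af - be + cd
a*f = (-2)*(-4) = 8
b*e = (-1)*4 = -4
c*d = 1*4 = 4
af - be + cd = 8 - (-4) + 4
= 16


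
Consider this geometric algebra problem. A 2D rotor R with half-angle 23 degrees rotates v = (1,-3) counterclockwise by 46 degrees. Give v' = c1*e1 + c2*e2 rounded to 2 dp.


Rotor R = cos(23deg) - sin(23deg)*e12
Rotation angle theta = 2 * 23 = 46 degrees
v' = R*v*~R rotates v by theta.
cos(46deg) = 0.6947, sin(46deg) = 0.7193
v'_1 = 1*cos(46deg) - (-3)*sin(46deg)
= 1*0.6947 - (-3)*0.7193
= 2.85
v'_2 = 1*sin(46deg) + (-3)*cos(46deg)
= 1*0.7193 + (-3)*0.6947
= -1.36
v' = 2.85*e1 - 1.36*e2


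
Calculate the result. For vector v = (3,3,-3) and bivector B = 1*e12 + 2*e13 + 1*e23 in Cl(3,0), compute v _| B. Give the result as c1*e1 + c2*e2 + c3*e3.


Left contraction v _| B = <vB>_1 (grade-1 part of the geometric product vB).
Using e1_|e12 = e2, e2_|e12 = -e1, e1_|e13 = e3, e3_|e13 = -e1, e2_|e23 = e3, e3_|e23 = -e2:
e1 coeff: -v2*b12 - v3*b13 = -(3)*(1) - (-3)*(2) = 3
e2 coeff: v1*b12 - v3*b23 = (3)*(1) - (-3)*(1) = 6
e3 coeff: v1*b13 + v2*b23 = (3)*(2) + (3)*(1) = 9
v _| B = 3*e1 + 6*e2 + 9*e3


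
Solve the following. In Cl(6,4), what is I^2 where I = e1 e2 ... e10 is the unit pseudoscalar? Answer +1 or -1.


The pseudoscalar I = e1...e_n (product of all n generators) of Cl(p,q) satisfies I^2 = (-1)^(q + n(n-1)/2).
p = 6, q = 4, n = p + q = 10
n(n-1)/2 = 10 * 9 / 2 = 45
Exponent = q + n(n-1)/2 = 4 + 45 = 49
I^2 = (-1)^49 = -1


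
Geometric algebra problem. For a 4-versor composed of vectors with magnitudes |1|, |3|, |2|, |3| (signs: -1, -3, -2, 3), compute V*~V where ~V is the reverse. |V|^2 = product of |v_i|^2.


Each vector v_i has |v_i|^2 = s_i^2
Squared scales: (-1)^2 = 1, (-3)^2 = 9, (-2)^2 = 4, 3^2 = 9
|V|^2 = 1 * 9 * 4 * 9
= 324


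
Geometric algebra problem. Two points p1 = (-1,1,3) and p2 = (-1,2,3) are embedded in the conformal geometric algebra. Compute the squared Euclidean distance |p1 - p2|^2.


p1 - p2 = (0, -1, 0)
|p1 - p2|^2 = 0^2 + (-1)^2 + 0^2
= 0 + 1 + 0
= 1


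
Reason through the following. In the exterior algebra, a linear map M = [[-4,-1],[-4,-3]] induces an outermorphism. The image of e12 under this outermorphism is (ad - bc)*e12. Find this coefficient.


The outermorphism of a linear map f sends e1^e2 to f(e1)^f(e2).
f(e1) = -4*e1 - 4*e2
f(e2) = -1*e1 - 3*e2
f(e1) ^ f(e2) = (-4*e1 - 4*e2) ^ (-1*e1 - 3*e2)
= (-4)*(-3)*e12 + (-4)*(-1)*e21
= (12 - 4)*e12
= 8*e12
Coefficient = 8


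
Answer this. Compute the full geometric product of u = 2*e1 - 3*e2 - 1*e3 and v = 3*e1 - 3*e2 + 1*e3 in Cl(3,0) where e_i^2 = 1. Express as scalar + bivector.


In Cl(3,0): e_i^2 = 1, e_ie_j = -e_je_i for i != j.
Scalar part = u . v = 2*3 + (-3)*(-3) + (-1)*1
= 6 + 9 + (-1) = 14
e12 coeff = 2*(-3) - (-3)*3 = -6 - (-9) = 3
e13 coeff = 2*1 - (-1)*3 = 2 - (-3) = 5
e23 coeff = (-3)*1 - (-1)*(-3) = -3 - 3 = -6
uv = 14 + 3*e12 + 5*e13 - 6*e23


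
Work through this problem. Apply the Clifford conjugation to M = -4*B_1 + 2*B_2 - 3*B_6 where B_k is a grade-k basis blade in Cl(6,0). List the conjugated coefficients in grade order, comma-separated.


Clifford conjugate sign for grade k: (-1)^(k(k+1)/2)
Grade 1: (-1)^(1*2/2) = (-1)^1 = -1, coeff -4 -> 4
Grade 2: (-1)^(2*3/2) = (-1)^3 = -1, coeff 2 -> -2
Grade 6: (-1)^(6*7/2) = (-1)^21 = -1, coeff -3 -> 3
Conjugated coefficients: 4, -2, 3


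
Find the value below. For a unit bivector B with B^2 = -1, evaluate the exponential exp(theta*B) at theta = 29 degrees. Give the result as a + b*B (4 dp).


For a unit bivector B with B^2 = -1, the exponential series gives
e^(theta*B) = cos(theta) + sin(theta)*B (the GA analogue of Euler's formula).
theta = 29 degrees = 0.506145 rad
cos(29 deg) = 0.8746
sin(29 deg) = 0.4848
exp(theta*B) = 0.8746 + 0.4848*B


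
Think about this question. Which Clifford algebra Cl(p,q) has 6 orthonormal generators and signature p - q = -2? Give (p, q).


We need p + q = 6 and p - q = -2.
Adding: 2p = 6 + (-2) = 4, so p = 2.
Then q = 6 - 2 = 4.
(p, q) = (2, 4)


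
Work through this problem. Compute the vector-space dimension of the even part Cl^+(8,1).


Even subalgebra dimension = 2^(n-1)
n = 8 + 1 = 9
2^(9 - 1) = 2^8 = 256
Verification: sum of C(9,k) for even k = 1 + 36 + 126 + 84 + 9 = 256
Result = 256


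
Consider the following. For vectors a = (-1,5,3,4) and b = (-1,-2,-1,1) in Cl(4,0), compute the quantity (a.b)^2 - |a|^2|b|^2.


a . b = (-1)*(-1) + 5*(-2) + 3*(-1) + 4*1
= 1 + (-10) + (-3) + 4 = -8
|a|^2 = (-1)^2 + 5^2 + 3^2 + 4^2 = 51
|b|^2 = (-1)^2 + (-2)^2 + (-1)^2 + 1^2 = 7
(a.b)^2 = (-8)^2 = 64
|a|^2 * |b|^2 = 51 * 7 = 357
Result = 64 - 357 = -293


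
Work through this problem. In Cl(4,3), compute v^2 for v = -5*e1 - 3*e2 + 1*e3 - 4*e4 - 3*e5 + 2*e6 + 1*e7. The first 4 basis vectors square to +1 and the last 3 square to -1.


v^2 = sum of c_i^2 * e_i^2
Positive signature terms (e_i^2 = +1): (-5)^2 + (-3)^2 + 1^2 + (-4)^2 = 51
Negative signature terms (e_j^2 = -1): (-3)^2 + 2^2 + 1^2 = 14
v^2 = 51 - 14 = 37


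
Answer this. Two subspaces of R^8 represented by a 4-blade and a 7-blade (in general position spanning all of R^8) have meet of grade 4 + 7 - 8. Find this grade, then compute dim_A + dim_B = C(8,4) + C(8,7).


Meet grade = grade(A) + grade(B) - n
= 4 + 7 - 8 = 3
C(8,4) = 70
C(8,7) = 8
dim_A + dim_B = 70 + 8 = 78


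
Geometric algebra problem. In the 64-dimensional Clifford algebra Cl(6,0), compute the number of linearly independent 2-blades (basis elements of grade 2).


Number of grade-k basis blades in Cl(p,q) with n = p + q is C(n, k).
n = 6 + 0 = 6
C(6, 2) = 6! / (2! * 4!)
= 720 / (2 * 24)
= 15


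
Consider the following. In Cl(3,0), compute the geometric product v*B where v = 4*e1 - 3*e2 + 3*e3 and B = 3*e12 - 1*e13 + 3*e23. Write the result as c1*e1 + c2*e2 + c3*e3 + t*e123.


vB has grade-1 (vector) and grade-3 (trivector) parts: vB = (v _| B) + (v ^ B).
Vector part <vB>_1:
  e1: -v2*b12 - v3*b13 = -(-3)*(3) - (3)*(-1) = 12
  e2: v1*b12 - v3*b23 = (4)*(3) - (3)*(3) = 3
  e3: v1*b13 + v2*b23 = (4)*(-1) + (-3)*(3) = -13
Trivector part <vB>_3:
  e123: v1*b23 - v2*b13 + v3*b12 = (4)*(3) - (-3)*(-1) + (3)*(3) = 18
vB = 12*e1 + 3*e2 - 13*e3 + 18*e123


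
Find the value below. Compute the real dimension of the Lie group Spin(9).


Spin(n) double-covers SO(n); both have Lie algebra so(n) of dimension n(n-1)/2.
n = 9
n(n-1) = 9 * 8 = 72
dim Spin(9) = 72/2 = 36


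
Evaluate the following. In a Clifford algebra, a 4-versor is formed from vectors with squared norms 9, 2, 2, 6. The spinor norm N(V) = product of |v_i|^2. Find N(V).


Spinor norm N(V) = |v1|^2 * |v2|^2 * ... * |v4|^2
= 9 * 2 * 2 * 6
Running product: 9, 18, 36, 216
N(V) = 216


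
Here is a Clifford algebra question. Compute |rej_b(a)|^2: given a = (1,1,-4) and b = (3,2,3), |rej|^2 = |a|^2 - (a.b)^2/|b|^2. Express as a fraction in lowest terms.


|a|^2 = 1^2 + 1^2 + (-4)^2 = 18
|b|^2 = 3^2 + 2^2 + 3^2 = 22
a . b = 1*3 + 1*2 + (-4)*3 = -7
(a.b)^2 = (-7)^2 = 49
|rej|^2 = 18 - 49/22
= (396 - 49)/22
= 347/22
In lowest terms: 347/22


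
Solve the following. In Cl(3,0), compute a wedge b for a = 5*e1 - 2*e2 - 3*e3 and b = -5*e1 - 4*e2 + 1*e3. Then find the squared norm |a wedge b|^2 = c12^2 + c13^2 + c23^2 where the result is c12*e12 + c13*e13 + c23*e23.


a wedge b = (a1*b2 - a2*b1)*e12 + (a1*b3 - a3*b1)*e13 + (a2*b3 - a3*b2)*e23
e12 coeff: 5*(-4) - (-2)*(-5) = -20 - 10 = -30
e13 coeff: 5*1 - (-3)*(-5) = 5 - 15 = -10
e23 coeff: (-2)*1 - (-3)*(-4) = -2 - 12 = -14
|a wedge b|^2 = (-30)^2 + (-10)^2 + (-14)^2
= 900 + 100 + 196
= 1196


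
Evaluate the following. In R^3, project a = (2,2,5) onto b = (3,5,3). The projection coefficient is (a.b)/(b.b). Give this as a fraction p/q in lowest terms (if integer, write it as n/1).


Projection coefficient = (a . b) / (b . b)
a . b = 2*3 + 2*5 + 5*3
= 6 + 10 + 15 = 31
b . b = 3^2 + 5^2 + 3^2
= 9 + 25 + 9 = 43
Coefficient = 31/43
In lowest terms: 31/43


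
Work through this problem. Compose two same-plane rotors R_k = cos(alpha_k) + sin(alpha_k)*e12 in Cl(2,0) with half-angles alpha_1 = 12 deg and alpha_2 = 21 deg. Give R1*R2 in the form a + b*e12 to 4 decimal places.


Same-plane rotors commute and their half-angles add:
R1*R2 = cos(a1 + a2) + sin(a1 + a2)*e12.
a1 + a2 = 12 + 21 = 33 deg
cos(33 deg) = 0.8387
sin(33 deg) = 0.5446
R1*R2 = 0.8387 + 0.5446*e12


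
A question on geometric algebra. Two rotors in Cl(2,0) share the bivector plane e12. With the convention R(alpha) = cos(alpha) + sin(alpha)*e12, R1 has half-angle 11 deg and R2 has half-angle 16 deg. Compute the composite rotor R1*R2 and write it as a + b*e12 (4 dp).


Same-plane rotors commute and their half-angles add:
R1*R2 = cos(a1 + a2) + sin(a1 + a2)*e12.
a1 + a2 = 11 + 16 = 27 deg
cos(27 deg) = 0.8910
sin(27 deg) = 0.4540
R1*R2 = 0.8910 + 0.4540*e12


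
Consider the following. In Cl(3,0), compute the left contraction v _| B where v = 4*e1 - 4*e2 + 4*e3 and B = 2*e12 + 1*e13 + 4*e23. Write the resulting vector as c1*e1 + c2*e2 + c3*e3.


Left contraction v _| B = <vB>_1 (grade-1 part of the geometric product vB).
Using e1_|e12 = e2, e2_|e12 = -e1, e1_|e13 = e3, e3_|e13 = -e1, e2_|e23 = e3, e3_|e23 = -e2:
e1 coeff: -v2*b12 - v3*b13 = -(-4)*(2) - (4)*(1) = 4
e2 coeff: v1*b12 - v3*b23 = (4)*(2) - (4)*(4) = -8
e3 coeff: v1*b13 + v2*b23 = (4)*(1) + (-4)*(4) = -12
v _| B = 4*e1 - 8*e2 - 12*e3


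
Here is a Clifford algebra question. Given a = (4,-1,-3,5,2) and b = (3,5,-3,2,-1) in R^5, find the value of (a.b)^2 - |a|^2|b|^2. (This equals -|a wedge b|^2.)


a . b = 4*3 + (-1)*5 + (-3)*(-3) + 5*2 + 2*(-1)
= 12 + (-5) + 9 + 10 + (-2) = 24
|a|^2 = 4^2 + (-1)^2 + (-3)^2 + 5^2 + 2^2 = 55
|b|^2 = 3^2 + 5^2 + (-3)^2 + 2^2 + (-1)^2 = 48
(a.b)^2 = 24^2 = 576
|a|^2 * |b|^2 = 55 * 48 = 2640
Result = 576 - 2640 = -2064


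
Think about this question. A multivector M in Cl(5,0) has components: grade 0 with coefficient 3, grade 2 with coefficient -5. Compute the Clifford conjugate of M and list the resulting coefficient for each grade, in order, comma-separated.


Clifford conjugate sign for grade k: (-1)^(k(k+1)/2)
Grade 0: (-1)^(0*1/2) = (-1)^0 = 1, coeff 3 -> 3
Grade 2: (-1)^(2*3/2) = (-1)^3 = -1, coeff -5 -> 5
Conjugated coefficients: 3, 5


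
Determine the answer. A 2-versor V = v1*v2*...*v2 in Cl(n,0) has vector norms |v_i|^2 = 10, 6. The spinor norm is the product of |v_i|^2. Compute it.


Spinor norm N(V) = |v1|^2 * |v2|^2 * ... * |v2|^2
= 10 * 6
Running product: 10, 60
N(V) = 60


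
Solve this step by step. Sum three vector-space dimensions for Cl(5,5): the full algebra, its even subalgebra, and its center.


n = 5 + 5 = 10
Total dim = 2^10 = 1024
Even subalgebra dim = 2^9 = 512
n is even, so center dim = 1
Sum = 1024 + 512 + 1 = 1537


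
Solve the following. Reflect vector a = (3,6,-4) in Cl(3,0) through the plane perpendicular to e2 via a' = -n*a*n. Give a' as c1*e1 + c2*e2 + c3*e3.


Reflection formula: a' = -n*a*n, with n = e2 (unit vector, n^2 = 1).
For reflection through hyperplane perp to e2:
The component along e2 flips sign, others stay.
a = (3, 6, -4)
a' = (3, -6, -4)
a' = 3*e1 - 6*e2 - 4*e3


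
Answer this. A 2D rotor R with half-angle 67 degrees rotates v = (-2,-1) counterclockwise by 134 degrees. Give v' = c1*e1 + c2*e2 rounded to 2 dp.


Rotor R = cos(67deg) - sin(67deg)*e12
Rotation angle theta = 2 * 67 = 134 degrees
v' = R*v*~R rotates v by theta.
cos(134deg) = -0.6947, sin(134deg) = 0.7193
v'_1 = -2*cos(134deg) - (-1)*sin(134deg)
= -2*(-0.6947) - (-1)*0.7193
= 2.11
v'_2 = -2*sin(134deg) + (-1)*cos(134deg)
= -2*0.7193 + (-1)*(-0.6947)
= -0.74
v' = 2.11*e1 - 0.74*e2


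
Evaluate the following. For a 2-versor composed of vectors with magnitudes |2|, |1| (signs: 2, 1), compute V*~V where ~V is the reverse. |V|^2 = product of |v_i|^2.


Each vector v_i has |v_i|^2 = s_i^2
Squared scales: 2^2 = 4, 1^2 = 1
|V|^2 = 4 * 1
= 4


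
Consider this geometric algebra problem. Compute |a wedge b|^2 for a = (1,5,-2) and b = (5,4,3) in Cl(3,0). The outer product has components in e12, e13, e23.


a wedge b = (a1*b2 - a2*b1)*e12 + (a1*b3 - a3*b1)*e13 + (a2*b3 - a3*b2)*e23
e12 coeff: 1*4 - 5*5 = 4 - 25 = -21
e13 coeff: 1*3 - (-2)*5 = 3 - (-10) = 13
e23 coeff: 5*3 - (-2)*4 = 15 - (-8) = 23
|a wedge b|^2 = (-21)^2 + 13^2 + 23^2
= 441 + 169 + 529
= 1139


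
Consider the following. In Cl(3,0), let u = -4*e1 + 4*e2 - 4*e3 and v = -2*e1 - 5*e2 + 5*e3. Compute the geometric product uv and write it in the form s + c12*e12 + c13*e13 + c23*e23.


In Cl(3,0): e_i^2 = 1, e_ie_j = -e_je_i for i != j.
Scalar part = u . v = (-4)*(-2) + 4*(-5) + (-4)*5
= 8 + (-20) + (-20) = -32
e12 coeff = (-4)*(-5) - 4*(-2) = 20 - (-8) = 28
e13 coeff = (-4)*5 - (-4)*(-2) = -20 - 8 = -28
e23 coeff = 4*5 - (-4)*(-5) = 20 - 20 = 0
uv = -32 + 28*e12 - 28*e13 + 0*e23


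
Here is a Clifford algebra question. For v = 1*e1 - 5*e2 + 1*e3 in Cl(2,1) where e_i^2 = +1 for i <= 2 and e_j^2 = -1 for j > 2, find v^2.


v^2 = sum of c_i^2 * e_i^2
Positive signature terms (e_i^2 = +1): 1^2 + (-5)^2 = 26
Negative signature terms (e_j^2 = -1): 1^2 = 1
v^2 = 26 - 1 = 25


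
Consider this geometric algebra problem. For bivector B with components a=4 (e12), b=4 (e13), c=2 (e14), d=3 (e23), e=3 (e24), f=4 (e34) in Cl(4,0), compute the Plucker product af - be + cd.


Plucker relation: af - be + cd
a*f = 4*4 = 16
b*e = 4*3 = 12
c*d = 2*3 = 6
af - be + cd = 16 - 12 + 6
= 10


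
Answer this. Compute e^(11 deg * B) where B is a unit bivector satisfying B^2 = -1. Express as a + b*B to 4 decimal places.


For a unit bivector B with B^2 = -1, the exponential series gives
e^(theta*B) = cos(theta) + sin(theta)*B (the GA analogue of Euler's formula).
theta = 11 degrees = 0.191986 rad
cos(11 deg) = 0.9816
sin(11 deg) = 0.1908
exp(theta*B) = 0.9816 + 0.1908*B


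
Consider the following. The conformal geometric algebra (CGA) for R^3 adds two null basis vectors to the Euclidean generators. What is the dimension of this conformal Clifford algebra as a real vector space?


The conformal model of R^3 uses Cl(4,1): the 3 Euclidean generators plus two extra orthogonal generators e+ (e+^2 = +1) and e- (e-^2 = -1), from which the null vectors e0, einf are built.
Number of generators m = 3 + 2 = 5.
dim Cl(p,q) = 2^m = 2^5 = 32


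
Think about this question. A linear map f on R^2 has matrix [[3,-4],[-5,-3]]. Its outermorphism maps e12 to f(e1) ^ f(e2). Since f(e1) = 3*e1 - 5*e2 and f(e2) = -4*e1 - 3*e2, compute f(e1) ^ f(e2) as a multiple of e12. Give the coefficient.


The outermorphism of a linear map f sends e1^e2 to f(e1)^f(e2).
f(e1) = 3*e1 - 5*e2
f(e2) = -4*e1 - 3*e2
f(e1) ^ f(e2) = (3*e1 - 5*e2) ^ (-4*e1 - 3*e2)
= 3*(-3)*e12 + (-5)*(-4)*e21
= (-9 - 20)*e12
= -29*e12
Coefficient = -29


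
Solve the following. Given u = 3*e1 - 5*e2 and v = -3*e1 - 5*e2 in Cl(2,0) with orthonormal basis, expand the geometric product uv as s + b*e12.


Expand: (3*e1 - 5*e2)(-3*e1 - 5*e2)
= 3*(-3)*e1e1 + 3*(-5)*e1e2 + (-5)*(-3)*e2e1 + (-5)*(-5)*e2e2
Using e1^2 = e2^2 = 1, e2e1 = -e1e2:
Scalar part s = 3*(-3) + (-5)*(-5) = -9 + 25 = 16
Bivector part b = 3*(-5) - (-5)*(-3) = -15 - 15 = -30
uv = 16 - 30*e12


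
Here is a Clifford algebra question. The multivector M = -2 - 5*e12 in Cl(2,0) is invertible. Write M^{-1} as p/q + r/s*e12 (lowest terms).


M = -2 - 5*e12, where e12^2 = -1.
Since M commutes with its reverse ~M = a - b*e12, M * ~M = a^2 - b^2*e12^2 = a^2 + b^2.
So M^{-1} = ~M / (a^2 + b^2) = (a - b*e12)/(a^2 + b^2).
a^2 + b^2 = 4 + 25 = 29
Scalar part = -2/29 = -2/29
Bivector coeff = 5/29 = 5/29
M^{-1} = -2/29 + 5/29*e12


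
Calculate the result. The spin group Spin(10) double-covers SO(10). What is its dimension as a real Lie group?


Spin(n) double-covers SO(n); both have Lie algebra so(n) of dimension n(n-1)/2.
n = 10
n(n-1) = 10 * 9 = 90
dim Spin(10) = 90/2 = 45


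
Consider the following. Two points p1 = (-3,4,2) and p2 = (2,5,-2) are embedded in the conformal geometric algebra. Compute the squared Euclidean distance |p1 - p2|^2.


p1 - p2 = (-5, -1, 4)
|p1 - p2|^2 = (-5)^2 + (-1)^2 + 4^2
= 25 + 1 + 16
= 42


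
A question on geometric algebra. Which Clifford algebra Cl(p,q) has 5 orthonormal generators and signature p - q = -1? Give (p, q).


We need p + q = 5 and p - q = -1.
Adding: 2p = 5 + (-1) = 4, so p = 2.
Then q = 5 - 2 = 3.
(p, q) = (2, 3)


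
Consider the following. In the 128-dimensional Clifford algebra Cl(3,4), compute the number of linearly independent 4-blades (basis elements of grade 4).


Number of grade-k basis blades in Cl(p,q) with n = p + q is C(n, k).
n = 3 + 4 = 7
C(7, 4) = 7! / (4! * 3!)
= 5040 / (24 * 6)
= 35


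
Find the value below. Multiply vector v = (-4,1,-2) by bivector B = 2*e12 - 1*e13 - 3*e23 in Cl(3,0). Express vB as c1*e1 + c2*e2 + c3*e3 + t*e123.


vB has grade-1 (vector) and grade-3 (trivector) parts: vB = (v _| B) + (v ^ B).
Vector part <vB>_1:
  e1: -v2*b12 - v3*b13 = -(1)*(2) - (-2)*(-1) = -4
  e2: v1*b12 - v3*b23 = (-4)*(2) - (-2)*(-3) = -14
  e3: v1*b13 + v2*b23 = (-4)*(-1) + (1)*(-3) = 1
Trivector part <vB>_3:
  e123: v1*b23 - v2*b13 + v3*b12 = (-4)*(-3) - (1)*(-1) + (-2)*(2) = 9
vB = -4*e1 - 14*e2 + 1*e3 + 9*e123


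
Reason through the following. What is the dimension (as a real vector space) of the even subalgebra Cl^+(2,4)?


Even subalgebra dimension = 2^(n-1)
n = 2 + 4 = 6
2^(6 - 1) = 2^5 = 32
Verification: sum of C(6,k) for even k = 1 + 15 + 15 + 1 = 32
Result = 32


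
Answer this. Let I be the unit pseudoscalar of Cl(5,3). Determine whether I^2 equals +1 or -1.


The pseudoscalar I = e1...e_n (product of all n generators) of Cl(p,q) satisfies I^2 = (-1)^(q + n(n-1)/2).
p = 5, q = 3, n = p + q = 8
n(n-1)/2 = 8 * 7 / 2 = 28
Exponent = q + n(n-1)/2 = 3 + 28 = 31
I^2 = (-1)^31 = -1


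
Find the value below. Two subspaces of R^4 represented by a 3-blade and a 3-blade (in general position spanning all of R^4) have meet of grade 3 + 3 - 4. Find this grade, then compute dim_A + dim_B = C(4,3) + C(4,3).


Meet grade = grade(A) + grade(B) - n
= 3 + 3 - 4 = 2
C(4,3) = 4
C(4,3) = 4
dim_A + dim_B = 4 + 4 = 8


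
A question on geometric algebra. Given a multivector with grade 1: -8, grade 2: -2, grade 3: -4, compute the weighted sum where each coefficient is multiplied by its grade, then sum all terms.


Grade-weighted sum = sum of grade_k * coefficient_k
1*(-8) = -8
2*(-2) = -4
3*(-4) = -12
Total = -8 + (-4) + (-12) = -24


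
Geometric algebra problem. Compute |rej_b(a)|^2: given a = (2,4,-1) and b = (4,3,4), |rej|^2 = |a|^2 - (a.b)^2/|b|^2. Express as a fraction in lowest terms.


|a|^2 = 2^2 + 4^2 + (-1)^2 = 21
|b|^2 = 4^2 + 3^2 + 4^2 = 41
a . b = 2*4 + 4*3 + (-1)*4 = 16
(a.b)^2 = 16^2 = 256
|rej|^2 = 21 - 256/41
= (861 - 256)/41
= 605/41
In lowest terms: 605/41


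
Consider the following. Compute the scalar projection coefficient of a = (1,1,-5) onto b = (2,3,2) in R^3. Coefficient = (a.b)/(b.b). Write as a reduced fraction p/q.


Projection coefficient = (a . b) / (b . b)
a . b = 1*2 + 1*3 + (-5)*2
= 2 + 3 + (-10) = -5
b . b = 2^2 + 3^2 + 2^2
= 4 + 9 + 4 = 17
Coefficient = -5/17
In lowest terms: -5/17


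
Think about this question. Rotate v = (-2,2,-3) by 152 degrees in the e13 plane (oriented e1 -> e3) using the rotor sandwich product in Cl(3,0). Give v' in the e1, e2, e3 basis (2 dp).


Rotor R = cos(76deg) - sin(76deg)*e13
Rotation angle theta = 2 * 76 = 152 degrees in the e13 plane (e1 -> e3).
The component perpendicular to the plane (e2) is invariant: v'_2 = v2 = 2.00
cos(152deg) = -0.8829, sin(152deg) = 0.4695
v'_1 = v1*cos(theta) - v3*sin(theta) = -2*(-0.8829) - (-3)*0.4695 = 3.17
v'_3 = v1*sin(theta) + v3*cos(theta) = -2*0.4695 + (-3)*(-0.8829) = 1.71
v' = 3.17*e1 + 2.00*e2 + 1.71*e3


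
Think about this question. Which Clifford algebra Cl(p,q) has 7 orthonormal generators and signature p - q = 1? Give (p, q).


We need p + q = 7 and p - q = 1.
Adding: 2p = 7 + 1 = 8, so p = 4.
Then q = 7 - 4 = 3.
(p, q) = (4, 3)


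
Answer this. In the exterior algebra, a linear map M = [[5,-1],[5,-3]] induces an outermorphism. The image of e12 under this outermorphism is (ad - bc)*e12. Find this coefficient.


The outermorphism of a linear map f sends e1^e2 to f(e1)^f(e2).
f(e1) = 5*e1 + 5*e2
f(e2) = -1*e1 - 3*e2
f(e1) ^ f(e2) = (5*e1 + 5*e2) ^ (-1*e1 - 3*e2)
= 5*(-3)*e12 + 5*(-1)*e21
= (-15 - (-5))*e12
= -10*e12
Coefficient = -10


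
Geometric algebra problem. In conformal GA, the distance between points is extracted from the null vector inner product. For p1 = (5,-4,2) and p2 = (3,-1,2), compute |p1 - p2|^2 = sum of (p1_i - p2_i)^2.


p1 - p2 = (2, -3, 0)
|p1 - p2|^2 = 2^2 + (-3)^2 + 0^2
= 4 + 9 + 0
= 13


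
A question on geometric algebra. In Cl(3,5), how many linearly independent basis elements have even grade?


Even subalgebra dimension = 2^(n-1)
n = 3 + 5 = 8
2^(8 - 1) = 2^7 = 128
Verification: sum of C(8,k) for even k = 1 + 28 + 70 + 28 + 1 = 128
Result = 128


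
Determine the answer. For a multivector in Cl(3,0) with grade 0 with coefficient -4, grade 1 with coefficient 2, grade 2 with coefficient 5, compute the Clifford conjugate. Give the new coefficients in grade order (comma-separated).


Clifford conjugate sign for grade k: (-1)^(k(k+1)/2)
Grade 0: (-1)^(0*1/2) = (-1)^0 = 1, coeff -4 -> -4
Grade 1: (-1)^(1*2/2) = (-1)^1 = -1, coeff 2 -> -2
Grade 2: (-1)^(2*3/2) = (-1)^3 = -1, coeff 5 -> -5
Conjugated coefficients: -4, -2, -5


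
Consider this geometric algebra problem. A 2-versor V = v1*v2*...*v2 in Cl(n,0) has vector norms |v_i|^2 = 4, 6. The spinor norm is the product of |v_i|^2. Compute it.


Spinor norm N(V) = |v1|^2 * |v2|^2 * ... * |v2|^2
= 4 * 6
Running product: 4, 24
N(V) = 24


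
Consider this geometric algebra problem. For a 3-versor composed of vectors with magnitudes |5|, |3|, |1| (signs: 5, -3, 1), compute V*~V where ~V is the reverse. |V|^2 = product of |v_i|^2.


Each vector v_i has |v_i|^2 = s_i^2
Squared scales: 5^2 = 25, (-3)^2 = 9, 1^2 = 1
|V|^2 = 25 * 9 * 1
= 225


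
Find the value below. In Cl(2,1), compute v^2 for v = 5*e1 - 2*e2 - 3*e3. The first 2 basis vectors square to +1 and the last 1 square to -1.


v^2 = sum of c_i^2 * e_i^2
Positive signature terms (e_i^2 = +1): 5^2 + (-2)^2 = 29
Negative signature terms (e_j^2 = -1): (-3)^2 = 9
v^2 = 29 - 9 = 20


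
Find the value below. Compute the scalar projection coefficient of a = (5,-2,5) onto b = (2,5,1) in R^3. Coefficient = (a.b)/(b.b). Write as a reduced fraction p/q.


Projection coefficient = (a . b) / (b . b)
a . b = 5*2 + (-2)*5 + 5*1
= 10 + (-10) + 5 = 5
b . b = 2^2 + 5^2 + 1^2
= 4 + 25 + 1 = 30
Coefficient = 5/30
In lowest terms: 1/6


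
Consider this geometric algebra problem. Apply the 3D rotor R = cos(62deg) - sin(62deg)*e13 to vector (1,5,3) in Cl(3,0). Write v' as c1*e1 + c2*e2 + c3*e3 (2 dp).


Rotor R = cos(62deg) - sin(62deg)*e13
Rotation angle theta = 2 * 62 = 124 degrees in the e13 plane (e1 -> e3).
The component perpendicular to the plane (e2) is invariant: v'_2 = v2 = 5.00
cos(124deg) = -0.5592, sin(124deg) = 0.8290
v'_1 = v1*cos(theta) - v3*sin(theta) = 1*(-0.5592) - 3*0.8290 = -3.05
v'_3 = v1*sin(theta) + v3*cos(theta) = 1*0.8290 + 3*(-0.5592) = -0.85
v' = -3.05*e1 + 5.00*e2 - 0.85*e3


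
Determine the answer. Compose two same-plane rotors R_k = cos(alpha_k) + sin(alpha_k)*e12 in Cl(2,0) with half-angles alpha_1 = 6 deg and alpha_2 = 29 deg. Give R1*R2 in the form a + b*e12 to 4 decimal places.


Same-plane rotors commute and their half-angles add:
R1*R2 = cos(a1 + a2) + sin(a1 + a2)*e12.
a1 + a2 = 6 + 29 = 35 deg
cos(35 deg) = 0.8192
sin(35 deg) = 0.5736
R1*R2 = 0.8192 + 0.5736*e12


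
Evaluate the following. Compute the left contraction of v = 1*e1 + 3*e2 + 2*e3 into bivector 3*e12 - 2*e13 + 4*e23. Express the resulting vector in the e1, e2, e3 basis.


Left contraction v _| B = <vB>_1 (grade-1 part of the geometric product vB).
Using e1_|e12 = e2, e2_|e12 = -e1, e1_|e13 = e3, e3_|e13 = -e1, e2_|e23 = e3, e3_|e23 = -e2:
e1 coeff: -v2*b12 - v3*b13 = -(3)*(3) - (2)*(-2) = -5
e2 coeff: v1*b12 - v3*b23 = (1)*(3) - (2)*(4) = -5
e3 coeff: v1*b13 + v2*b23 = (1)*(-2) + (3)*(4) = 10
v _| B = -5*e1 - 5*e2 + 10*e3


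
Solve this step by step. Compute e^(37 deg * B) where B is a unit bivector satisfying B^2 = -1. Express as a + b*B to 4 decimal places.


For a unit bivector B with B^2 = -1, the exponential series gives
e^(theta*B) = cos(theta) + sin(theta)*B (the GA analogue of Euler's formula).
theta = 37 degrees = 0.645772 rad
cos(37 deg) = 0.7986
sin(37 deg) = 0.6018
exp(theta*B) = 0.7986 + 0.6018*B


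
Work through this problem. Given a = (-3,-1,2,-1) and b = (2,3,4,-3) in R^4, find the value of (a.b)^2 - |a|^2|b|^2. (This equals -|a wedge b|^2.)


a . b = (-3)*2 + (-1)*3 + 2*4 + (-1)*(-3)
= -6 + (-3) + 8 + 3 = 2
|a|^2 = (-3)^2 + (-1)^2 + 2^2 + (-1)^2 = 15
|b|^2 = 2^2 + 3^2 + 4^2 + (-3)^2 = 38
(a.b)^2 = 2^2 = 4
|a|^2 * |b|^2 = 15 * 38 = 570
Result = 4 - 570 = -566


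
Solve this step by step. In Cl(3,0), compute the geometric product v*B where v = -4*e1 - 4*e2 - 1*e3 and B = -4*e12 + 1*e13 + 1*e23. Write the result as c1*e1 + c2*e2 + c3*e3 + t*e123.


vB has grade-1 (vector) and grade-3 (trivector) parts: vB = (v _| B) + (v ^ B).
Vector part <vB>_1:
  e1: -v2*b12 - v3*b13 = -(-4)*(-4) - (-1)*(1) = -15
  e2: v1*b12 - v3*b23 = (-4)*(-4) - (-1)*(1) = 17
  e3: v1*b13 + v2*b23 = (-4)*(1) + (-4)*(1) = -8
Trivector part <vB>_3:
  e123: v1*b23 - v2*b13 + v3*b12 = (-4)*(1) - (-4)*(1) + (-1)*(-4) = 4
vB = -15*e1 + 17*e2 - 8*e3 + 4*e123


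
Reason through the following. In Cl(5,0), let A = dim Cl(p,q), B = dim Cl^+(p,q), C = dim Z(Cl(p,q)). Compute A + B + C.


n = 5 + 0 = 5
Total dim = 2^5 = 32
Even subalgebra dim = 2^4 = 16
n is odd, so center dim = 2
Sum = 32 + 16 + 2 = 50


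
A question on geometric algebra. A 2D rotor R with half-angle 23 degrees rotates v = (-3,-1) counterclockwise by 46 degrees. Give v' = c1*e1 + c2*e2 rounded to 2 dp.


Rotor R = cos(23deg) - sin(23deg)*e12
Rotation angle theta = 2 * 23 = 46 degrees
v' = R*v*~R rotates v by theta.
cos(46deg) = 0.6947, sin(46deg) = 0.7193
v'_1 = -3*cos(46deg) - (-1)*sin(46deg)
= -3*0.6947 - (-1)*0.7193
= -1.36
v'_2 = -3*sin(46deg) + (-1)*cos(46deg)
= -3*0.7193 + (-1)*0.6947
= -2.85
v' = -1.36*e1 - 2.85*e2


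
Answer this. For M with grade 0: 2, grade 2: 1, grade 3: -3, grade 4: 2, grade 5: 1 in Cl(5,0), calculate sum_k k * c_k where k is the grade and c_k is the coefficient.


Grade-weighted sum = sum of grade_k * coefficient_k
0*2 = 0
2*1 = 2
3*(-3) = -9
4*2 = 8
5*1 = 5
Total = 0 + 2 + (-9) + 8 + 5 = 6
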